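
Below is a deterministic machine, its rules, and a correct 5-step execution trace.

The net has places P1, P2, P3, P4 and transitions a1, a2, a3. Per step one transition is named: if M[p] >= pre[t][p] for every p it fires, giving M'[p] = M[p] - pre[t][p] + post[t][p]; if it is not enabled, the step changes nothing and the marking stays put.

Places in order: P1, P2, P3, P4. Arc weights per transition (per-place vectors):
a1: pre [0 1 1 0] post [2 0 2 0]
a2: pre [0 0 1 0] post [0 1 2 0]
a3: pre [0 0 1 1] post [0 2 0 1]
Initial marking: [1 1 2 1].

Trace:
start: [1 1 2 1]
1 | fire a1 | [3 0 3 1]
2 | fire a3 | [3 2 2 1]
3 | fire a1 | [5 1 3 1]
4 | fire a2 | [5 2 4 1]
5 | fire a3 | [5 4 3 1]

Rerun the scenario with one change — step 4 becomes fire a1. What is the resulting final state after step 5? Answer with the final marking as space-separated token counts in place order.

7 2 3 1

(re-executing from step 4 with the substitution; state before step 4: [5 1 3 1])
4 | fire a1 | [7 0 4 1]
5 | fire a3 | [7 2 3 1]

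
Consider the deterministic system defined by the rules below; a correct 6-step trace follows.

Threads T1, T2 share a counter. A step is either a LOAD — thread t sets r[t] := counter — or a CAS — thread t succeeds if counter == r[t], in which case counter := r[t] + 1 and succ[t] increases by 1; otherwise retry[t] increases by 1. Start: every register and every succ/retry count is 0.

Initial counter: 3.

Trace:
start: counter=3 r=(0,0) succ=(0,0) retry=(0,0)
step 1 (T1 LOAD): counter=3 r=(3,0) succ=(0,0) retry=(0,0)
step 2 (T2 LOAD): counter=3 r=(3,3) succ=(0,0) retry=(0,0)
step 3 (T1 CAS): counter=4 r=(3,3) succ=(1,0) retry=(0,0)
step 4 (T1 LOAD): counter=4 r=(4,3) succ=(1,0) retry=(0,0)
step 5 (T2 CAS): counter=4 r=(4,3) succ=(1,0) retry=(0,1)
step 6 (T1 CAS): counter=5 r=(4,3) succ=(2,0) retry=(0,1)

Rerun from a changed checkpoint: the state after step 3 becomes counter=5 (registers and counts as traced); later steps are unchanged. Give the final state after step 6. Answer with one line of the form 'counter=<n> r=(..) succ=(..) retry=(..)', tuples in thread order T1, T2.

counter=6 r=(5,3) succ=(2,0) retry=(0,1)

state after step 3 := counter=5 r=(3,3) succ=(1,0) retry=(0,0)
step 4 (T1 LOAD): counter=5 r=(5,3) succ=(1,0) retry=(0,0)
step 5 (T2 CAS): counter=5 r=(5,3) succ=(1,0) retry=(0,1)
step 6 (T1 CAS): counter=6 r=(5,3) succ=(2,0) retry=(0,1)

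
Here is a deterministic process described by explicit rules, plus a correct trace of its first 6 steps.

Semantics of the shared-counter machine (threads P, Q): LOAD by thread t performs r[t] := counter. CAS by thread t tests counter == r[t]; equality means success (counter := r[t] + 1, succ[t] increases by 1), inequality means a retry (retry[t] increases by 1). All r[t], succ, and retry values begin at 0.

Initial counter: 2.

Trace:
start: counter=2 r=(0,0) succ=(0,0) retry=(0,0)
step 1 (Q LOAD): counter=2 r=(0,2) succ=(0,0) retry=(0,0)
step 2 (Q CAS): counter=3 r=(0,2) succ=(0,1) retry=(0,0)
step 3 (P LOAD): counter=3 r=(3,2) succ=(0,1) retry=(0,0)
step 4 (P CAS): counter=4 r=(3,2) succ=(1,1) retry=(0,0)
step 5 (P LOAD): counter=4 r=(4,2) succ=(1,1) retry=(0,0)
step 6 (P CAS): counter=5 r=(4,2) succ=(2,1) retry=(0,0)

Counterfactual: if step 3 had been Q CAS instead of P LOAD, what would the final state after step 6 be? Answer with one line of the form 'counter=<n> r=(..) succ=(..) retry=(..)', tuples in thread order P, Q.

counter=4 r=(3,2) succ=(1,1) retry=(1,1)

(re-executing from step 3 with the substitution; state before step 3: counter=3 r=(0,2) succ=(0,1) retry=(0,0))
step 3 (Q CAS): counter=3 r=(0,2) succ=(0,1) retry=(0,1)
step 4 (P CAS): counter=3 r=(0,2) succ=(0,1) retry=(1,1)
step 5 (P LOAD): counter=3 r=(3,2) succ=(0,1) retry=(1,1)
step 6 (P CAS): counter=4 r=(3,2) succ=(1,1) retry=(1,1)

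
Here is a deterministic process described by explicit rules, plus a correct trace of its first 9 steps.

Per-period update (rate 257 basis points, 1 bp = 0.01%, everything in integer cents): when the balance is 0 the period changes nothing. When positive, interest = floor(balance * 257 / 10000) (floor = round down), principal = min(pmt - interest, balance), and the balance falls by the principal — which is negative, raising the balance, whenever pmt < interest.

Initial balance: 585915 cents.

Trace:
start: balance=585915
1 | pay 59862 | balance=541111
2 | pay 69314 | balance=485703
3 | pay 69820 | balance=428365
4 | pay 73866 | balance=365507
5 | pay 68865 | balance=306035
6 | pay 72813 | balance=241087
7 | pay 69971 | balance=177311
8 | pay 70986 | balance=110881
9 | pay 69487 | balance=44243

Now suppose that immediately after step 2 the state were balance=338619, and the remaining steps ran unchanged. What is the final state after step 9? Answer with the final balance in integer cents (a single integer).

0

state after step 2 := balance=338619
3 | pay 69820 | balance=277501
4 | pay 73866 | balance=210766
5 | pay 68865 | balance=147317
6 | pay 72813 | balance=78290
7 | pay 69971 | balance=10331
8 | pay 70986 | balance=0
9 | pay 69487 | balance=0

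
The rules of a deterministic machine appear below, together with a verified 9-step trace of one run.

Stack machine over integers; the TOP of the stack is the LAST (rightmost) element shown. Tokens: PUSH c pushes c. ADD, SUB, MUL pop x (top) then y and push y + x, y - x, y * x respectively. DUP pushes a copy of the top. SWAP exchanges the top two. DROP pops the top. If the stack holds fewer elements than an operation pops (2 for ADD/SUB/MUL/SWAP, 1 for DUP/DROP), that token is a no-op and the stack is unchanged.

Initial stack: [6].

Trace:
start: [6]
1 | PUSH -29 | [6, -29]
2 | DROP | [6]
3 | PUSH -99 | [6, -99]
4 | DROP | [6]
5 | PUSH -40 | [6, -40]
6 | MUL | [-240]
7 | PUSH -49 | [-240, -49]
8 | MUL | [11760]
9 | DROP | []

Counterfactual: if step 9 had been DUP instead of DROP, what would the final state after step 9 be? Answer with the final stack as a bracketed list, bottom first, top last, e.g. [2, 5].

(re-executing from step 9 with the substitution; state before step 9: [11760])
9 | DUP | [11760, 11760]

[11760, 11760]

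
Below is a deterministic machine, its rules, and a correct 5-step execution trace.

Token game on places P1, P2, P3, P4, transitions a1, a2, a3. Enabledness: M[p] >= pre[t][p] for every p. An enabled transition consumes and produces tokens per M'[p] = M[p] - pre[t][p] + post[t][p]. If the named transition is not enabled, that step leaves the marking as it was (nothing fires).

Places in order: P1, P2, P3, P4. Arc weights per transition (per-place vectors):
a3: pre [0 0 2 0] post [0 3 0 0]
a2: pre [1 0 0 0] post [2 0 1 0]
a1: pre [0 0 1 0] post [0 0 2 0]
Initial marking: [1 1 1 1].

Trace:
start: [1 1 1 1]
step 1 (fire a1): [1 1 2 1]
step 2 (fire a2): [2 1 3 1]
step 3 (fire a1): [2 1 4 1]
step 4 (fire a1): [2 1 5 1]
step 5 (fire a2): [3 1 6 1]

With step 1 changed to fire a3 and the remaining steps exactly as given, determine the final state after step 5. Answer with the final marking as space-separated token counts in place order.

(re-executing from step 1 with the substitution; state before step 1: [1 1 1 1])
step 1 (fire a3): [1 1 1 1]
step 2 (fire a2): [2 1 2 1]
step 3 (fire a1): [2 1 3 1]
step 4 (fire a1): [2 1 4 1]
step 5 (fire a2): [3 1 5 1]

3 1 5 1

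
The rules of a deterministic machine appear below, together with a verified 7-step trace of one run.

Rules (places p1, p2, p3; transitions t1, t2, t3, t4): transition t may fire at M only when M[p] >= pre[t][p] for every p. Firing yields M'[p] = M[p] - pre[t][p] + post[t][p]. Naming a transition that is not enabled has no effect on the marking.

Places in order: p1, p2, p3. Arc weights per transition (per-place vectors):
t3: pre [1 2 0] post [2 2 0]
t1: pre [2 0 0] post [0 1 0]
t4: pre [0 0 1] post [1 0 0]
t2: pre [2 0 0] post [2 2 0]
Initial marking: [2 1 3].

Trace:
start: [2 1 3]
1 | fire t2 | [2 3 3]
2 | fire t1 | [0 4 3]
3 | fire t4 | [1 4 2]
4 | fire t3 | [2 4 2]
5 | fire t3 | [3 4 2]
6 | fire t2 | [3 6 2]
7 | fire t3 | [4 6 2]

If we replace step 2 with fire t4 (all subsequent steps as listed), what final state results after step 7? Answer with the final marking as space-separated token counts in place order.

7 5 1

(re-executing from step 2 with the substitution; state before step 2: [2 3 3])
2 | fire t4 | [3 3 2]
3 | fire t4 | [4 3 1]
4 | fire t3 | [5 3 1]
5 | fire t3 | [6 3 1]
6 | fire t2 | [6 5 1]
7 | fire t3 | [7 5 1]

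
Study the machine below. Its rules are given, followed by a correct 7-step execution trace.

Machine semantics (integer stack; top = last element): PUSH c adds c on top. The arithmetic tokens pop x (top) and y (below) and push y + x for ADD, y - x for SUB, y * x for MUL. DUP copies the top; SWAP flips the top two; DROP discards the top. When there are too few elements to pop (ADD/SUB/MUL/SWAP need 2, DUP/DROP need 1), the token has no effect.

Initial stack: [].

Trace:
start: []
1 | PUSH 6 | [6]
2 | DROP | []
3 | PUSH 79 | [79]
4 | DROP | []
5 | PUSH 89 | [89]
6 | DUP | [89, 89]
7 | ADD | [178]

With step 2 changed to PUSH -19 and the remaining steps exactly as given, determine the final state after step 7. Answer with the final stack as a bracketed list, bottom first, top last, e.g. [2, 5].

(re-executing from step 2 with the substitution; state before step 2: [6])
2 | PUSH -19 | [6, -19]
3 | PUSH 79 | [6, -19, 79]
4 | DROP | [6, -19]
5 | PUSH 89 | [6, -19, 89]
6 | DUP | [6, -19, 89, 89]
7 | ADD | [6, -19, 178]

[6, -19, 178]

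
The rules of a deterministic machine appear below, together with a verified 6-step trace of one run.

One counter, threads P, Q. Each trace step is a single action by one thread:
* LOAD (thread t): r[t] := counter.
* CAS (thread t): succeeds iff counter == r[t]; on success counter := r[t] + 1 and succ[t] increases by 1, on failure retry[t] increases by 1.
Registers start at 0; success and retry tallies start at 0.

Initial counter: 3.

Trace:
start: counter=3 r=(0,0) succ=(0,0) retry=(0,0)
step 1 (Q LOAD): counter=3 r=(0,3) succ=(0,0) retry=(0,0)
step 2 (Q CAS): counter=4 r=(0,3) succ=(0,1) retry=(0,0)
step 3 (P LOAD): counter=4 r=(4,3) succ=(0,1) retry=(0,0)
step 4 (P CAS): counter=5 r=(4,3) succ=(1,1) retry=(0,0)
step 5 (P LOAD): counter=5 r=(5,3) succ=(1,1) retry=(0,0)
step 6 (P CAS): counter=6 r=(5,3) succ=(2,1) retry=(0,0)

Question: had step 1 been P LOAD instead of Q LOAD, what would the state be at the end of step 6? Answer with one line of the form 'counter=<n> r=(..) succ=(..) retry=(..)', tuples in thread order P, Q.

counter=5 r=(4,0) succ=(2,0) retry=(0,1)

(re-executing from step 1 with the substitution; state before step 1: counter=3 r=(0,0) succ=(0,0) retry=(0,0))
step 1 (P LOAD): counter=3 r=(3,0) succ=(0,0) retry=(0,0)
step 2 (Q CAS): counter=3 r=(3,0) succ=(0,0) retry=(0,1)
step 3 (P LOAD): counter=3 r=(3,0) succ=(0,0) retry=(0,1)
step 4 (P CAS): counter=4 r=(3,0) succ=(1,0) retry=(0,1)
step 5 (P LOAD): counter=4 r=(4,0) succ=(1,0) retry=(0,1)
step 6 (P CAS): counter=5 r=(4,0) succ=(2,0) retry=(0,1)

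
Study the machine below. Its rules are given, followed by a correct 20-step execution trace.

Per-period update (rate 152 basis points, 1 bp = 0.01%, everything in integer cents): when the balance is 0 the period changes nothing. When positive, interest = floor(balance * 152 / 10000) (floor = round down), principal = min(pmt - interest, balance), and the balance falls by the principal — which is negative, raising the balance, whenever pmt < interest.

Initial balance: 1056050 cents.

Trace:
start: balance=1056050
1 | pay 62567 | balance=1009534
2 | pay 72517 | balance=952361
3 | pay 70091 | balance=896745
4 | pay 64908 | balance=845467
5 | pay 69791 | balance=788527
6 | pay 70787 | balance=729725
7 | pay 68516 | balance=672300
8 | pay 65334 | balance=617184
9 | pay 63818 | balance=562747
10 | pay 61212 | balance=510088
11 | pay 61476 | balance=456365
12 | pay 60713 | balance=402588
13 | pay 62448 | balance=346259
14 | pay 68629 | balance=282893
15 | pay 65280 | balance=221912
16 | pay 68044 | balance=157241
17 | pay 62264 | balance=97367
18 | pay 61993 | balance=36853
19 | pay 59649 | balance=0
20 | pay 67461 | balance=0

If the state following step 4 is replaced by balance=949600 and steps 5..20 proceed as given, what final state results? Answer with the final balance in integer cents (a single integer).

42526

state after step 4 := balance=949600
5 | pay 69791 | balance=894242
6 | pay 70787 | balance=837047
7 | pay 68516 | balance=781254
8 | pay 65334 | balance=727795
9 | pay 63818 | balance=675039
10 | pay 61212 | balance=624087
11 | pay 61476 | balance=572097
12 | pay 60713 | balance=520079
13 | pay 62448 | balance=465536
14 | pay 68629 | balance=403983
15 | pay 65280 | balance=344843
16 | pay 68044 | balance=282040
17 | pay 62264 | balance=224063
18 | pay 61993 | balance=165475
19 | pay 59649 | balance=108341
20 | pay 67461 | balance=42526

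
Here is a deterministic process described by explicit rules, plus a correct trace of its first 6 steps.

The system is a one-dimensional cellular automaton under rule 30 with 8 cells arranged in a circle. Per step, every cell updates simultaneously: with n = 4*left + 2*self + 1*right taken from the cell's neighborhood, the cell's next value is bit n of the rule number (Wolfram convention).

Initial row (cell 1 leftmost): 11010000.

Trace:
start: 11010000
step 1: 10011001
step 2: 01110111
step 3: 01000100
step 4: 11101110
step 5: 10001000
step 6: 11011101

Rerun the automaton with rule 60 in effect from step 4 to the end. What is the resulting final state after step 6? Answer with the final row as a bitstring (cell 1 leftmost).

(re-executing steps 4..6 under rule 60; state before step 4: 01000100)
step 4: 01100110
step 5: 01010101
step 6: 11111111

11111111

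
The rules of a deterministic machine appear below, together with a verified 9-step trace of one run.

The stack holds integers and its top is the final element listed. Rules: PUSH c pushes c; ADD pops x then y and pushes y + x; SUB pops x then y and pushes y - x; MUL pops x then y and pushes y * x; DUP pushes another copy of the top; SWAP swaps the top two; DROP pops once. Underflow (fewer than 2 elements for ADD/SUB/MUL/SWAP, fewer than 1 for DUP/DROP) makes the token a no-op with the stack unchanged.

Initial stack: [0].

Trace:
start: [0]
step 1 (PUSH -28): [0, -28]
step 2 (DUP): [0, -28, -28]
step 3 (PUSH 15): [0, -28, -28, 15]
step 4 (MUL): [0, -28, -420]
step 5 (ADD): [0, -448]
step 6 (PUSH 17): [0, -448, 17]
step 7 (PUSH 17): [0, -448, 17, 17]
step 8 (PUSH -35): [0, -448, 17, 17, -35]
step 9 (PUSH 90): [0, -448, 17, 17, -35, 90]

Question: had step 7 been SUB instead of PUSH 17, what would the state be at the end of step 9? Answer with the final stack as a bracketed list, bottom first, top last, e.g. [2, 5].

[0, -465, -35, 90]

(re-executing from step 7 with the substitution; state before step 7: [0, -448, 17])
step 7 (SUB): [0, -465]
step 8 (PUSH -35): [0, -465, -35]
step 9 (PUSH 90): [0, -465, -35, 90]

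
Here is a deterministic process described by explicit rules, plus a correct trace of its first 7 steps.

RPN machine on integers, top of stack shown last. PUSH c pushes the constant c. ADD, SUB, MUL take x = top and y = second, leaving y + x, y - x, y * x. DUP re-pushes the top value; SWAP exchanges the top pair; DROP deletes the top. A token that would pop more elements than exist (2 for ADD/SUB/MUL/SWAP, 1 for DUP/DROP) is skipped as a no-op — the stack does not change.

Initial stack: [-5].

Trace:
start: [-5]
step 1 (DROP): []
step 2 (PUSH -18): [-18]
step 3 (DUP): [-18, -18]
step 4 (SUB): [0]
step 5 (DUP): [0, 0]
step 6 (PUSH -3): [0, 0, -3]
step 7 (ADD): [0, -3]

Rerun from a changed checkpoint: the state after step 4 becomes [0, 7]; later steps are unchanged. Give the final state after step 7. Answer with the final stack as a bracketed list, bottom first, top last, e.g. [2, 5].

[0, 7, 4]

state after step 4 := [0, 7]
step 5 (DUP): [0, 7, 7]
step 6 (PUSH -3): [0, 7, 7, -3]
step 7 (ADD): [0, 7, 4]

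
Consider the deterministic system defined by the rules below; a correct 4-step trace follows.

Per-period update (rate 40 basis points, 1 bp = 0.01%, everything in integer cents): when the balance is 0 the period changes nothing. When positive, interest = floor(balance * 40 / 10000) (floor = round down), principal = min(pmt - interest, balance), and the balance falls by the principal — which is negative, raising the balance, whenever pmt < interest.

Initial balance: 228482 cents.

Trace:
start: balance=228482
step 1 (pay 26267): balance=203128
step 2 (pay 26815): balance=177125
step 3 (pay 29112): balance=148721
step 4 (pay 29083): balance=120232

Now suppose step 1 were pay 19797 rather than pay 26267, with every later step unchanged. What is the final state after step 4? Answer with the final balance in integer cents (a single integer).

126780

(re-executing from step 1 with the substitution; state before step 1: balance=228482)
step 1 (pay 19797): balance=209598
step 2 (pay 26815): balance=183621
step 3 (pay 29112): balance=155243
step 4 (pay 29083): balance=126780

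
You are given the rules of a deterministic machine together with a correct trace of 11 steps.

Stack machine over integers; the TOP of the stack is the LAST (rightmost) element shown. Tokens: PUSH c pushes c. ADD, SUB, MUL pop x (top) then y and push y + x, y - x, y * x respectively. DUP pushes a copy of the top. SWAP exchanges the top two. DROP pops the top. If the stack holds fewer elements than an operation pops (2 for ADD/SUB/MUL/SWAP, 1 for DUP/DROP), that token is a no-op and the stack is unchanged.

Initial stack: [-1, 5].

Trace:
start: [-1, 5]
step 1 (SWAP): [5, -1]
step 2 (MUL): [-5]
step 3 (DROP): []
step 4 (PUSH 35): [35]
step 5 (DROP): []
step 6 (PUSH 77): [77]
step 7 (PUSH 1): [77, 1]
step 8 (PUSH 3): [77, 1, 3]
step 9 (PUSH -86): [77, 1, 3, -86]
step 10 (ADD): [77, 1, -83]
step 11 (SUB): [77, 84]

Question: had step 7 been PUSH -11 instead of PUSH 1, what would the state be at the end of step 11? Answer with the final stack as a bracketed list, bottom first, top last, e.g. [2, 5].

(re-executing from step 7 with the substitution; state before step 7: [77])
step 7 (PUSH -11): [77, -11]
step 8 (PUSH 3): [77, -11, 3]
step 9 (PUSH -86): [77, -11, 3, -86]
step 10 (ADD): [77, -11, -83]
step 11 (SUB): [77, 72]

[77, 72]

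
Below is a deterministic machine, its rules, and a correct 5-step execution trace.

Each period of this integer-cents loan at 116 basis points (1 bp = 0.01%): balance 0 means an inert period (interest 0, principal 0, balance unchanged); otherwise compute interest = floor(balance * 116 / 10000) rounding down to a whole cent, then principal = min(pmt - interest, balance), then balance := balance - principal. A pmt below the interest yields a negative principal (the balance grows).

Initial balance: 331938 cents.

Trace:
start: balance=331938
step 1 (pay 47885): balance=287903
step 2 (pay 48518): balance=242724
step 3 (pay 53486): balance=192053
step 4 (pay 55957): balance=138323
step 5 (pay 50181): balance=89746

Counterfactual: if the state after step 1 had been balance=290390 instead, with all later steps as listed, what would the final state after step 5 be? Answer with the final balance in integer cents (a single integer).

92351

state after step 1 := balance=290390
step 2 (pay 48518): balance=245240
step 3 (pay 53486): balance=194598
step 4 (pay 55957): balance=140898
step 5 (pay 50181): balance=92351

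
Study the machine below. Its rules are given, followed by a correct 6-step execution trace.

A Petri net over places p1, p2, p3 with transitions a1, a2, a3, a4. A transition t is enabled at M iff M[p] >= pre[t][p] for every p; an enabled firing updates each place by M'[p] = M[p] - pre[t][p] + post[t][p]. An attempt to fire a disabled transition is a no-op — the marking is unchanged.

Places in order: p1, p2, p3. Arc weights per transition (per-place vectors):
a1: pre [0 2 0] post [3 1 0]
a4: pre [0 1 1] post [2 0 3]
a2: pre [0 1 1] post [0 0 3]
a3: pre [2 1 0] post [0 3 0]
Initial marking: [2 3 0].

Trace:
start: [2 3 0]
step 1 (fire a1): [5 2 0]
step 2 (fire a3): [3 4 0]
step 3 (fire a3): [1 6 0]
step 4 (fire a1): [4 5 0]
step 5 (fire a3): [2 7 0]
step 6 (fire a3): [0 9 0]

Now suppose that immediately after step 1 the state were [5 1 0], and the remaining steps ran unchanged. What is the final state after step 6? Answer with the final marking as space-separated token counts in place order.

0 8 0

state after step 1 := [5 1 0]
step 2 (fire a3): [3 3 0]
step 3 (fire a3): [1 5 0]
step 4 (fire a1): [4 4 0]
step 5 (fire a3): [2 6 0]
step 6 (fire a3): [0 8 0]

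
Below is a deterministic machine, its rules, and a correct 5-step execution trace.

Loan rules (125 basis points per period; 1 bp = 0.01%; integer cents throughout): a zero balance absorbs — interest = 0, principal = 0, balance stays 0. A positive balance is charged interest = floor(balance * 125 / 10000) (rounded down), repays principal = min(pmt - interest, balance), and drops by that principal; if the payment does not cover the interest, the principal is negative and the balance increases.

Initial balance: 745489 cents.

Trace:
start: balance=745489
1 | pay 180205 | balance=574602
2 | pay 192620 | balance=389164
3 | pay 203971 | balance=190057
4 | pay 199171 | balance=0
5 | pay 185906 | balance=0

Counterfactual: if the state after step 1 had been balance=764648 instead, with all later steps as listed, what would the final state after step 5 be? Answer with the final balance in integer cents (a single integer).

6999

state after step 1 := balance=764648
2 | pay 192620 | balance=581586
3 | pay 203971 | balance=384884
4 | pay 199171 | balance=190524
5 | pay 185906 | balance=6999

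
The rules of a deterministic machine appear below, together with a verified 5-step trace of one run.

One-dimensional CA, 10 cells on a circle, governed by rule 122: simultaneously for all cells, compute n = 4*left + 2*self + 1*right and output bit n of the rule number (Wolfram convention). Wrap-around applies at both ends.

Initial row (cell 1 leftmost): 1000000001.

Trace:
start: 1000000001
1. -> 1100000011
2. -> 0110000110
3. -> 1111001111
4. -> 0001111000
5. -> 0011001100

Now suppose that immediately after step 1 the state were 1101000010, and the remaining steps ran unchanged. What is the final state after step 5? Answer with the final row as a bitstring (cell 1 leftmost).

state after step 1 := 1101000010
2. -> 1110100101
3. -> 0011011011
4. -> 1111111111
5. -> 0000000000

0000000000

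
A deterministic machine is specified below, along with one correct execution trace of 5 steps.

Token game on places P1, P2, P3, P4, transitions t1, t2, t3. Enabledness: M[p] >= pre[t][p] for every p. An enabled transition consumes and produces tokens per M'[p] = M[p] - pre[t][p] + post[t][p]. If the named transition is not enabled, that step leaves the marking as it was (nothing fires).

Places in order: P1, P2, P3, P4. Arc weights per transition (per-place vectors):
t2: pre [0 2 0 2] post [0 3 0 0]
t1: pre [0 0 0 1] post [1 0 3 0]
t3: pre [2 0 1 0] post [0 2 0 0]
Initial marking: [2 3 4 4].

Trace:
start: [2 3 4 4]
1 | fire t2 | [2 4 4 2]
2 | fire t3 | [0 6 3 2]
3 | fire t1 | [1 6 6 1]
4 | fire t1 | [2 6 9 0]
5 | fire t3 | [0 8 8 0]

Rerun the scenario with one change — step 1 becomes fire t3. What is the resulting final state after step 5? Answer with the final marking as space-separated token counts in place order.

0 7 8 2

(re-executing from step 1 with the substitution; state before step 1: [2 3 4 4])
1 | fire t3 | [0 5 3 4]
2 | fire t3 | [0 5 3 4]
3 | fire t1 | [1 5 6 3]
4 | fire t1 | [2 5 9 2]
5 | fire t3 | [0 7 8 2]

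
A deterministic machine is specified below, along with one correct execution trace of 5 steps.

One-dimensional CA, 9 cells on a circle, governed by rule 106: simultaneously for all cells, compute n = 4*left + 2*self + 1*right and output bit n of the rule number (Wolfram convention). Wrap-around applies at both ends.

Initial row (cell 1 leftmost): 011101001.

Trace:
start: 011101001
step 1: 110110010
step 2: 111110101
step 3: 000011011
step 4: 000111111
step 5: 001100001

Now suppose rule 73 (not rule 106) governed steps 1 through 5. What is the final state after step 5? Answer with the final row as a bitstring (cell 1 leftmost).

(re-executing steps 1..5 under rule 73; state before step 1: 011101001)
step 1: 010100000
step 2: 000001111
step 3: 011101001
step 4: 010100000
step 5: 000001111

000001111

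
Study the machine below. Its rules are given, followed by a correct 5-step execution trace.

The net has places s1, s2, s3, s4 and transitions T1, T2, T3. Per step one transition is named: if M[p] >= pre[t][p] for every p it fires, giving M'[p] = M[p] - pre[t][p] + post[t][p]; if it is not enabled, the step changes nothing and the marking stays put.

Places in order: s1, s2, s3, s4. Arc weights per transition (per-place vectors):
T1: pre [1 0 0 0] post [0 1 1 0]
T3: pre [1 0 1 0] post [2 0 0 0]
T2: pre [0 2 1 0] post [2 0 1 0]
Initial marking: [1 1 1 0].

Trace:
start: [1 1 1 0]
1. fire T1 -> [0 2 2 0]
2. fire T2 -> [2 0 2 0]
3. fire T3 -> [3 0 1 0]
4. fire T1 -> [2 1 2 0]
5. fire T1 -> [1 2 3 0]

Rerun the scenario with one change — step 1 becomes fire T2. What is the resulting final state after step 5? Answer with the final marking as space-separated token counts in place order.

0 3 2 0

(re-executing from step 1 with the substitution; state before step 1: [1 1 1 0])
1. fire T2 -> [1 1 1 0]
2. fire T2 -> [1 1 1 0]
3. fire T3 -> [2 1 0 0]
4. fire T1 -> [1 2 1 0]
5. fire T1 -> [0 3 2 0]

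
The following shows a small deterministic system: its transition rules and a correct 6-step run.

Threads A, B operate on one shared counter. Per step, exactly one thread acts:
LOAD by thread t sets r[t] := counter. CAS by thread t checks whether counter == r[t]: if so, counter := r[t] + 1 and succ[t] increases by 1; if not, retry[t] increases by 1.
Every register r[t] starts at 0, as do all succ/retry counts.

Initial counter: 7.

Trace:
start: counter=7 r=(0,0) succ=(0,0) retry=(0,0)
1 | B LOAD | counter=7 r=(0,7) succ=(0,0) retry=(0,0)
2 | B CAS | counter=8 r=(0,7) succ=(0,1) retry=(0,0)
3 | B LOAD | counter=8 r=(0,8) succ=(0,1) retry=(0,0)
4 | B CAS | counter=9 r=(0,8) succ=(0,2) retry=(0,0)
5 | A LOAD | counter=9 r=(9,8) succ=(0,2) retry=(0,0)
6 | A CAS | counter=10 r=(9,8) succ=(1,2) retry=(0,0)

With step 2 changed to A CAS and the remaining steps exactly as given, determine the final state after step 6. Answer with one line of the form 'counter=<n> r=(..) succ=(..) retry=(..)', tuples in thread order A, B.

(re-executing from step 2 with the substitution; state before step 2: counter=7 r=(0,7) succ=(0,0) retry=(0,0))
2 | A CAS | counter=7 r=(0,7) succ=(0,0) retry=(1,0)
3 | B LOAD | counter=7 r=(0,7) succ=(0,0) retry=(1,0)
4 | B CAS | counter=8 r=(0,7) succ=(0,1) retry=(1,0)
5 | A LOAD | counter=8 r=(8,7) succ=(0,1) retry=(1,0)
6 | A CAS | counter=9 r=(8,7) succ=(1,1) retry=(1,0)

counter=9 r=(8,7) succ=(1,1) retry=(1,0)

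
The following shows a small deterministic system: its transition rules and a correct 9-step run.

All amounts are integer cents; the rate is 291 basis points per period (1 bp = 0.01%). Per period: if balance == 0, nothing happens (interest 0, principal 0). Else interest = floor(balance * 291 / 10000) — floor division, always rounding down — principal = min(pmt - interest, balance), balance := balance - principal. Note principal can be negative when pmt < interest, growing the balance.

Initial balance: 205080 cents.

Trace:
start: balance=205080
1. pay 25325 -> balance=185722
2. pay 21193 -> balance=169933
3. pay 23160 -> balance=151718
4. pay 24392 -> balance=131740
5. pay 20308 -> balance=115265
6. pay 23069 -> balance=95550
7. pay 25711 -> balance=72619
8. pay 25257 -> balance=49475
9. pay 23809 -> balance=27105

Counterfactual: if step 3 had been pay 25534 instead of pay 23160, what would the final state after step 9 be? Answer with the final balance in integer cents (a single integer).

24285

(re-executing from step 3 with the substitution; state before step 3: balance=169933)
3. pay 25534 -> balance=149344
4. pay 24392 -> balance=129297
5. pay 20308 -> balance=112751
6. pay 23069 -> balance=92963
7. pay 25711 -> balance=69957
8. pay 25257 -> balance=46735
9. pay 23809 -> balance=24285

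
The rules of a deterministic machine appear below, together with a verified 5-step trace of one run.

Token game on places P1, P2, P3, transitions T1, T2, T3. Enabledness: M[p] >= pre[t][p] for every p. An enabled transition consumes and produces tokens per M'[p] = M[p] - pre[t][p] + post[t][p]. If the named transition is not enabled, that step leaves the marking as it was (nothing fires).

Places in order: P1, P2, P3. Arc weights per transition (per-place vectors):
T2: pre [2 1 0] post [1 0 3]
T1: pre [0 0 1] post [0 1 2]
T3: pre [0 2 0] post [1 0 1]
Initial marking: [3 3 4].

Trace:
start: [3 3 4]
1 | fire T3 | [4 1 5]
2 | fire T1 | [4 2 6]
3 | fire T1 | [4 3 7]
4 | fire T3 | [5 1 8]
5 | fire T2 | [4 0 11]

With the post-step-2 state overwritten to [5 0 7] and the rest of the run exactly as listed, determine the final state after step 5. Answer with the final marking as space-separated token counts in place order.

4 0 11

state after step 2 := [5 0 7]
3 | fire T1 | [5 1 8]
4 | fire T3 | [5 1 8]
5 | fire T2 | [4 0 11]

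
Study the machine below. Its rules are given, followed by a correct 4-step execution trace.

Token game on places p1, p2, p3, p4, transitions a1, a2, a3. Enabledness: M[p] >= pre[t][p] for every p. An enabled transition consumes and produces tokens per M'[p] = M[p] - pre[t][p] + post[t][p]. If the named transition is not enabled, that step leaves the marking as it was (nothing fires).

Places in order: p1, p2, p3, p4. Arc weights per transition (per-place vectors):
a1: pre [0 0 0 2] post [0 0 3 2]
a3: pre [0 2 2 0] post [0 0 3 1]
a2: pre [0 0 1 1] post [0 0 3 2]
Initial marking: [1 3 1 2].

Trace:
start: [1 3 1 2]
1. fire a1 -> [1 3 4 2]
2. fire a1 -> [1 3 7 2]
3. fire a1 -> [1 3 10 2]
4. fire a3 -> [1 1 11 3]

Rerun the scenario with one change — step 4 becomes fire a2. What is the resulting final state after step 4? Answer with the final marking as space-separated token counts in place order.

(re-executing from step 4 with the substitution; state before step 4: [1 3 10 2])
4. fire a2 -> [1 3 12 3]

1 3 12 3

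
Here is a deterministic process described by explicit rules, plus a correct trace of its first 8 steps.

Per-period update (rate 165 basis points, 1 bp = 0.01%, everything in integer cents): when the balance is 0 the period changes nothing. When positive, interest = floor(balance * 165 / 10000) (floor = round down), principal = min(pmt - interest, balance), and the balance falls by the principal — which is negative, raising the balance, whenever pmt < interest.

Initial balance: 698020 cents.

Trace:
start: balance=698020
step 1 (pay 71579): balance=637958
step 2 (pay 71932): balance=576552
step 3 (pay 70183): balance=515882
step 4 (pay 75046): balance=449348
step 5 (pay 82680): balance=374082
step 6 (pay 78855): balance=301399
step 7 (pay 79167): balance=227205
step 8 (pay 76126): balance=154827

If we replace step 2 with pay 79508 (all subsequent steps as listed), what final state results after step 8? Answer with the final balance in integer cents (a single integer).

(re-executing from step 2 with the substitution; state before step 2: balance=637958)
step 2 (pay 79508): balance=568976
step 3 (pay 70183): balance=508181
step 4 (pay 75046): balance=441519
step 5 (pay 82680): balance=366124
step 6 (pay 78855): balance=293310
step 7 (pay 79167): balance=218982
step 8 (pay 76126): balance=146469

146469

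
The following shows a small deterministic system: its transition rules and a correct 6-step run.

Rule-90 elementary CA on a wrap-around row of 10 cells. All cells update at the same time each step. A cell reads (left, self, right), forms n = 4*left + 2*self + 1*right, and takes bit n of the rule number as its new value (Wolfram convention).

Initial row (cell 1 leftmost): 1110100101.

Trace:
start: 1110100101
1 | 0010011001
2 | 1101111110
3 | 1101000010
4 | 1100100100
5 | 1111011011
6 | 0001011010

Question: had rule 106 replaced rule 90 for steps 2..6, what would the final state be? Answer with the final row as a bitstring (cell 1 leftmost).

(re-executing steps 2..6 under rule 106; state before step 2: 0010011001)
2 | 0100111010
3 | 1001101100
4 | 0011111101
5 | 0110000110
6 | 1110001110

1110001110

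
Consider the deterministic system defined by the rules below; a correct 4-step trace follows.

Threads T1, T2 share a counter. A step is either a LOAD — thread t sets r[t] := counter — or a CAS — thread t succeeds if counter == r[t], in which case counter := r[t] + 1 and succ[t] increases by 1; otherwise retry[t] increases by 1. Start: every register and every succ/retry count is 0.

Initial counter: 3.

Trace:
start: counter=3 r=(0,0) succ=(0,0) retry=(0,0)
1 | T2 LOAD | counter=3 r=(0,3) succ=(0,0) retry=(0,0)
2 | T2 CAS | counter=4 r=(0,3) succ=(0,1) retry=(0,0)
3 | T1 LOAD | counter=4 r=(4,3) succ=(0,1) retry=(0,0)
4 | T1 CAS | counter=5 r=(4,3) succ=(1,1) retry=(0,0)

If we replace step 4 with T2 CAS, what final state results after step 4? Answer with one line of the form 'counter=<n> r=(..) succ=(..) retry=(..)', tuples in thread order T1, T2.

(re-executing from step 4 with the substitution; state before step 4: counter=4 r=(4,3) succ=(0,1) retry=(0,0))
4 | T2 CAS | counter=4 r=(4,3) succ=(0,1) retry=(0,1)

counter=4 r=(4,3) succ=(0,1) retry=(0,1)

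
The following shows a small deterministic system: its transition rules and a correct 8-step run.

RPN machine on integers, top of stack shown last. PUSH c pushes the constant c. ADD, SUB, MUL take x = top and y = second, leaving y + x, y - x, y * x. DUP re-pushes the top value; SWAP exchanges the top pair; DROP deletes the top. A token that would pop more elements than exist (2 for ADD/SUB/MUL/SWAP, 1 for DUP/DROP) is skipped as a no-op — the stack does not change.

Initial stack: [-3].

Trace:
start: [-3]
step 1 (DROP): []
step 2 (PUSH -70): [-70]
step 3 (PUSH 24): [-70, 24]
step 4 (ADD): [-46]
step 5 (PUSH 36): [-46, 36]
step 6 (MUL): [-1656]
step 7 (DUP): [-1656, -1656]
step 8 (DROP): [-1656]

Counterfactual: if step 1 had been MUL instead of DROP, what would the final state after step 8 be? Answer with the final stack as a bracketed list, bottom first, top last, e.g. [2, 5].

[-3, -1656]

(re-executing from step 1 with the substitution; state before step 1: [-3])
step 1 (MUL): [-3]
step 2 (PUSH -70): [-3, -70]
step 3 (PUSH 24): [-3, -70, 24]
step 4 (ADD): [-3, -46]
step 5 (PUSH 36): [-3, -46, 36]
step 6 (MUL): [-3, -1656]
step 7 (DUP): [-3, -1656, -1656]
step 8 (DROP): [-3, -1656]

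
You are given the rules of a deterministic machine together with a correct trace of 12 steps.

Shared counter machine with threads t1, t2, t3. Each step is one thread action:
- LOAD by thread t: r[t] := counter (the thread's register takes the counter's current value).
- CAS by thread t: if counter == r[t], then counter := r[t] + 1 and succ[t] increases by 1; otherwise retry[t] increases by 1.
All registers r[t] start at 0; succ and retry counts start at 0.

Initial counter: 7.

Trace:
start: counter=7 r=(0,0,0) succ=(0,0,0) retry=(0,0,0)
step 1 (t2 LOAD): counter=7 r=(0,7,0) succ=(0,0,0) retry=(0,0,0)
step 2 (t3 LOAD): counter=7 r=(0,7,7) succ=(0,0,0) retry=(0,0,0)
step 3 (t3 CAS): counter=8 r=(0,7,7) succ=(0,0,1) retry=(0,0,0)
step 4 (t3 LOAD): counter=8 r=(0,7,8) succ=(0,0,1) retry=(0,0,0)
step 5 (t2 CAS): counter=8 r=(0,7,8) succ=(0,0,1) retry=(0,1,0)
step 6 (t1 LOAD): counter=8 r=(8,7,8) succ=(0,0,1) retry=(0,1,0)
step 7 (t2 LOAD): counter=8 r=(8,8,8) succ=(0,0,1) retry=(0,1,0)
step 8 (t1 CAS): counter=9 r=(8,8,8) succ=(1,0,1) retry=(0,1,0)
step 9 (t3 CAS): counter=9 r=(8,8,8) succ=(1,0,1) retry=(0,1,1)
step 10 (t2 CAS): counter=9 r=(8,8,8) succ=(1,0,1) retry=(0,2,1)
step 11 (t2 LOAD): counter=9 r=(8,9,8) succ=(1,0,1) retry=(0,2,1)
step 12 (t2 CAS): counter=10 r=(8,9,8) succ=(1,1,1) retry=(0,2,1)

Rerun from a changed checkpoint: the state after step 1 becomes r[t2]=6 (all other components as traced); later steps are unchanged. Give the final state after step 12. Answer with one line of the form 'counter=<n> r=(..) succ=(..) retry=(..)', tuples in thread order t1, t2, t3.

state after step 1 := counter=7 r=(0,6,0) succ=(0,0,0) retry=(0,0,0)
step 2 (t3 LOAD): counter=7 r=(0,6,7) succ=(0,0,0) retry=(0,0,0)
step 3 (t3 CAS): counter=8 r=(0,6,7) succ=(0,0,1) retry=(0,0,0)
step 4 (t3 LOAD): counter=8 r=(0,6,8) succ=(0,0,1) retry=(0,0,0)
step 5 (t2 CAS): counter=8 r=(0,6,8) succ=(0,0,1) retry=(0,1,0)
step 6 (t1 LOAD): counter=8 r=(8,6,8) succ=(0,0,1) retry=(0,1,0)
step 7 (t2 LOAD): counter=8 r=(8,8,8) succ=(0,0,1) retry=(0,1,0)
step 8 (t1 CAS): counter=9 r=(8,8,8) succ=(1,0,1) retry=(0,1,0)
step 9 (t3 CAS): counter=9 r=(8,8,8) succ=(1,0,1) retry=(0,1,1)
step 10 (t2 CAS): counter=9 r=(8,8,8) succ=(1,0,1) retry=(0,2,1)
step 11 (t2 LOAD): counter=9 r=(8,9,8) succ=(1,0,1) retry=(0,2,1)
step 12 (t2 CAS): counter=10 r=(8,9,8) succ=(1,1,1) retry=(0,2,1)

counter=10 r=(8,9,8) succ=(1,1,1) retry=(0,2,1)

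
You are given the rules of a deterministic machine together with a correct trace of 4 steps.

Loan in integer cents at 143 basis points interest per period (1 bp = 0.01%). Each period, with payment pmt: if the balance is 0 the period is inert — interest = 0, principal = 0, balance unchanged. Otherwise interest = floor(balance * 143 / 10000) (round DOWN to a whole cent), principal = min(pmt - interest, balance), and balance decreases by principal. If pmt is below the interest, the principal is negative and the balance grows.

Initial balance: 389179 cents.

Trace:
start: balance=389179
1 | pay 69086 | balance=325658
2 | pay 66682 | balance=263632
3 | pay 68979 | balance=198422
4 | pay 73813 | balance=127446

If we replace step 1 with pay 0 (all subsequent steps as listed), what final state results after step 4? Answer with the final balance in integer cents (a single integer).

(re-executing from step 1 with the substitution; state before step 1: balance=389179)
1 | pay 0 | balance=394744
2 | pay 66682 | balance=333706
3 | pay 68979 | balance=269498
4 | pay 73813 | balance=199538

199538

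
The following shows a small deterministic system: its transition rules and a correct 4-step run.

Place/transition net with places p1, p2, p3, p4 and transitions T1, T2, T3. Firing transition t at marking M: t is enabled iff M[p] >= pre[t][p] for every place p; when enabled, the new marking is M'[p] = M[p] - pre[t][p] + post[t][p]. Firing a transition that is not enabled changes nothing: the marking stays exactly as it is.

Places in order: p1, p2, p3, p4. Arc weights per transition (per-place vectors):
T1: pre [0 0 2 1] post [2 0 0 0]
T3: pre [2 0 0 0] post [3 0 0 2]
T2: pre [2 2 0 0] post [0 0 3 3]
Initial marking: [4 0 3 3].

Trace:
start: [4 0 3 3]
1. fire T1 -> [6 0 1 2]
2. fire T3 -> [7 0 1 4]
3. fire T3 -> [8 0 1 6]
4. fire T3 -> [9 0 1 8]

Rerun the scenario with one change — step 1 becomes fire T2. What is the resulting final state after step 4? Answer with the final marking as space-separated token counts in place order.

(re-executing from step 1 with the substitution; state before step 1: [4 0 3 3])
1. fire T2 -> [4 0 3 3]
2. fire T3 -> [5 0 3 5]
3. fire T3 -> [6 0 3 7]
4. fire T3 -> [7 0 3 9]

7 0 3 9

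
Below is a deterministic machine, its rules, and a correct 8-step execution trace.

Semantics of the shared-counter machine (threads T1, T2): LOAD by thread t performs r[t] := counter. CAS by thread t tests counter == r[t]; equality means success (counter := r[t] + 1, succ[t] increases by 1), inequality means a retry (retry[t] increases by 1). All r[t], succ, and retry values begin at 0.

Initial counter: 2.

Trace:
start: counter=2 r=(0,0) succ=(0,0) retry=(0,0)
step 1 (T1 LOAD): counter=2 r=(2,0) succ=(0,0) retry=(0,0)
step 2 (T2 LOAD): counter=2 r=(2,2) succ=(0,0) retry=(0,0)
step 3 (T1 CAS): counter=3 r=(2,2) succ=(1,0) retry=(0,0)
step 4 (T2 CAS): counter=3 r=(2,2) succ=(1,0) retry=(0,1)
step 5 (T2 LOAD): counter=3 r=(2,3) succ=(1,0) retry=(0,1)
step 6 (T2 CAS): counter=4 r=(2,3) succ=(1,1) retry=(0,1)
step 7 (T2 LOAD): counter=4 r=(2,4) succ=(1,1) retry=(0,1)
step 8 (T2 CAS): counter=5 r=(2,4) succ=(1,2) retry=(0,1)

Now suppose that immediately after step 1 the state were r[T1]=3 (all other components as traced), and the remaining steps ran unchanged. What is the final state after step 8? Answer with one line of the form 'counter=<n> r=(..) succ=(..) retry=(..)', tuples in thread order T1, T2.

counter=5 r=(3,4) succ=(0,3) retry=(1,0)

state after step 1 := counter=2 r=(3,0) succ=(0,0) retry=(0,0)
step 2 (T2 LOAD): counter=2 r=(3,2) succ=(0,0) retry=(0,0)
step 3 (T1 CAS): counter=2 r=(3,2) succ=(0,0) retry=(1,0)
step 4 (T2 CAS): counter=3 r=(3,2) succ=(0,1) retry=(1,0)
step 5 (T2 LOAD): counter=3 r=(3,3) succ=(0,1) retry=(1,0)
step 6 (T2 CAS): counter=4 r=(3,3) succ=(0,2) retry=(1,0)
step 7 (T2 LOAD): counter=4 r=(3,4) succ=(0,2) retry=(1,0)
step 8 (T2 CAS): counter=5 r=(3,4) succ=(0,3) retry=(1,0)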